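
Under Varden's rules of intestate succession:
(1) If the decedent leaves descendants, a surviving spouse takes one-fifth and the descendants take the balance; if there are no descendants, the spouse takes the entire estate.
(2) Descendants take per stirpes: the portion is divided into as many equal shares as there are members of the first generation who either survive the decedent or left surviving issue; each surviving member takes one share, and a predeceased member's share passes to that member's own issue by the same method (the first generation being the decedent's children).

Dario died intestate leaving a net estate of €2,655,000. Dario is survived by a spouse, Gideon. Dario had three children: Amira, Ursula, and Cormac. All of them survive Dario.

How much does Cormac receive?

Gideon takes one-fifth of €2,655,000 = €531,000. The remaining €2,124,000 passes to the descendants.
The descendants' portion (€2,124,000) is divided into 3 shares of €708,000: Amira, Ursula, and Cormac each take €708,000.

Cormac receives €708,000.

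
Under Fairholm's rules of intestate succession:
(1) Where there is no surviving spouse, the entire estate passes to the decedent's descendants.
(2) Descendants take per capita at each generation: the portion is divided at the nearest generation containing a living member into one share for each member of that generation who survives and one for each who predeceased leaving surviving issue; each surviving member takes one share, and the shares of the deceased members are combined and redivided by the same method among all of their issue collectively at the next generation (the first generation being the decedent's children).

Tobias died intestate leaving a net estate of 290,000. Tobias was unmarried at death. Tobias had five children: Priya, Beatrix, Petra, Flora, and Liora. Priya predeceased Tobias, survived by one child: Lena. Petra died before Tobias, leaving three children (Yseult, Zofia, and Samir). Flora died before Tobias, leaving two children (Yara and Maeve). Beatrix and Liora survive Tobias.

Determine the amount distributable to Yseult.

Yseult receives 29,000.

The entire 290,000 passes to the descendants.
That amount (290,000) is divided at the children's generation into 5 shares of 58,000. Beatrix and Liora each take 58,000. The 3 shares of the deceased (Priya, Petra, and Flora) are combined into a pool of 174,000.
That pool (174,000) is divided at the grandchildren's generation equally among Lena, Yseult, Zofia, Samir, Yara, and Maeve: 29,000 each.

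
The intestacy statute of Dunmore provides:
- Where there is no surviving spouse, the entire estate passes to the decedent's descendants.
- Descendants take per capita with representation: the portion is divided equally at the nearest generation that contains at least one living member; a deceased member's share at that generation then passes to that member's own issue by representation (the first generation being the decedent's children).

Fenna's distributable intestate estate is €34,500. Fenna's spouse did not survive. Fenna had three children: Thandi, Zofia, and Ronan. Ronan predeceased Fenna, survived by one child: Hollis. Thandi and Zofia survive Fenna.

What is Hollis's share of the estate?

Hollis receives €11,500.

The entire €34,500 passes to the descendants.
That amount (€34,500) is divided into 3 shares of €11,500: Thandi and Zofia each take €11,500; Ronan's €11,500 share passes to Ronan's issue.
Ronan's share (€11,500) passes entirely to Hollis.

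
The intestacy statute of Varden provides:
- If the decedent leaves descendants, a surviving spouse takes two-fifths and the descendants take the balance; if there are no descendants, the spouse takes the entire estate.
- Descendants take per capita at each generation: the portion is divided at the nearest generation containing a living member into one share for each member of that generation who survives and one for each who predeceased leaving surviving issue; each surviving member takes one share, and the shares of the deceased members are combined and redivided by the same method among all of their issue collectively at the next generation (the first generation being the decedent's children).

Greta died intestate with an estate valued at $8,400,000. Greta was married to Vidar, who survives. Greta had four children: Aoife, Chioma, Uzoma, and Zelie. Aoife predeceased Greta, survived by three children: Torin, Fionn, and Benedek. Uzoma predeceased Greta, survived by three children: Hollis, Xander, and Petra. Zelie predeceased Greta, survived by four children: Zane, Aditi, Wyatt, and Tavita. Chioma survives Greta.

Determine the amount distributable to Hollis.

Vidar takes two-fifths of $8,400,000 = $3,360,000. The remaining $5,040,000 passes to the descendants.
The descendants' portion ($5,040,000) is divided at the children's generation into 4 shares of $1,260,000. Chioma takes $1,260,000. The 3 shares of the deceased (Aoife, Uzoma, and Zelie) are combined into a pool of $3,780,000.
That pool ($3,780,000) is divided at the grandchildren's generation equally among Torin, Fionn, Benedek, Hollis, Xander, Petra, Zane, Aditi, Wyatt, and Tavita: $378,000 each.

Hollis receives $378,000.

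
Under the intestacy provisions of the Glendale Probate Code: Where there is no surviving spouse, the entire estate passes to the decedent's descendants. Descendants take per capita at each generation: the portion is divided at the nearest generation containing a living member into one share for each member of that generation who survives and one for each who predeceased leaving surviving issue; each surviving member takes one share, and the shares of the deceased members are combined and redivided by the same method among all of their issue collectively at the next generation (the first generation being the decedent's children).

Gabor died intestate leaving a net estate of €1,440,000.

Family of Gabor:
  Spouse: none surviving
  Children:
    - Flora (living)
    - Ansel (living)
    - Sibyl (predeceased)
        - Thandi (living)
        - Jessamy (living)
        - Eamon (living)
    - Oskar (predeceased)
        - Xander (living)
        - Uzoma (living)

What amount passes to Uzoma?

Uzoma receives €144,000.

The entire €1,440,000 passes to the descendants.
That amount (€1,440,000) is divided at the children's generation into 4 shares of €360,000. Flora and Ansel each take €360,000. The 2 shares of the deceased (Sibyl and Oskar) are combined into a pool of €720,000.
That pool (€720,000) is divided at the grandchildren's generation equally among Thandi, Jessamy, Eamon, Xander, and Uzoma: €144,000 each.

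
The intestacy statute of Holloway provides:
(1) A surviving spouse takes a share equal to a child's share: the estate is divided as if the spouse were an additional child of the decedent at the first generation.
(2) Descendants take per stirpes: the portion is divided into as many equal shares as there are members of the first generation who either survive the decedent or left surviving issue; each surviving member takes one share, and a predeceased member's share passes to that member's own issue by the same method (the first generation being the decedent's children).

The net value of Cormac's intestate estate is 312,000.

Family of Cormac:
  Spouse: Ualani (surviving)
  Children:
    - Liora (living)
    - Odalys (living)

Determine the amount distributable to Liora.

The spouse counts as an additional share at the children's level, so there are 3 primary shares of 104,000. Ualani takes one such share (104,000).
The children's combined portion (208,000) is divided into 2 shares of 104,000: Liora and Odalys each take 104,000.

Liora receives 104,000.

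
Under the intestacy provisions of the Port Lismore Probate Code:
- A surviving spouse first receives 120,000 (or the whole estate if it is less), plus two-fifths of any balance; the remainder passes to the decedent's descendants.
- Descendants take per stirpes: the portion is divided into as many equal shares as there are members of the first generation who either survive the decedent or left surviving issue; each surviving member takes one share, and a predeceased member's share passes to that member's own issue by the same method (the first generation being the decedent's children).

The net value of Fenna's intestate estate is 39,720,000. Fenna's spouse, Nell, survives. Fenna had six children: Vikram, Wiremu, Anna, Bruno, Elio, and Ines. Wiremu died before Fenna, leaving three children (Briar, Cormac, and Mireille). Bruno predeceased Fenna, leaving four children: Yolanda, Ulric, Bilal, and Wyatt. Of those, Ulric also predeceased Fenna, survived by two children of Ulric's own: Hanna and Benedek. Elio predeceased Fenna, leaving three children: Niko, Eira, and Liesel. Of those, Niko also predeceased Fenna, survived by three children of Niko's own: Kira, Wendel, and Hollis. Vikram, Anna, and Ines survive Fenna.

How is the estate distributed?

Nell: 15,960,000; Vikram: 3,960,000; Briar: 1,320,000; Cormac: 1,320,000; Mireille: 1,320,000; Anna: 3,960,000; Yolanda: 990,000; Hanna: 495,000; Benedek: 495,000; Bilal: 990,000; Wyatt: 990,000; Kira: 440,000; Wendel: 440,000; Hollis: 440,000; Eira: 1,320,000; Liesel: 1,320,000; Ines: 3,960,000

Nell first takes 120,000, leaving a balance of 39,600,000. Nell then takes two-fifths of the balance (15,840,000), for a total of 15,960,000. The remaining 23,760,000 passes to the descendants.
The descendants' portion (23,760,000) is divided into 6 shares of 3,960,000: Vikram, Anna, and Ines each take 3,960,000; Wiremu's 3,960,000 share passes to Wiremu's issue; Bruno's 3,960,000 share passes to Bruno's issue; Elio's 3,960,000 share passes to Elio's issue.
Wiremu's share (3,960,000) is divided into 3 shares of 1,320,000: Briar, Cormac, and Mireille each take 1,320,000.
Bruno's share (3,960,000) is divided into 4 shares of 990,000: Yolanda, Bilal, and Wyatt each take 990,000; Ulric's 990,000 share passes to Ulric's issue.
Ulric's share (990,000) is divided into 2 shares of 495,000: Hanna and Benedek each take 495,000.
Elio's share (3,960,000) is divided into 3 shares of 1,320,000: Eira and Liesel each take 1,320,000; Niko's 1,320,000 share passes to Niko's issue.
Niko's share (1,320,000) is divided into 3 shares of 440,000: Kira, Wendel, and Hollis each take 440,000.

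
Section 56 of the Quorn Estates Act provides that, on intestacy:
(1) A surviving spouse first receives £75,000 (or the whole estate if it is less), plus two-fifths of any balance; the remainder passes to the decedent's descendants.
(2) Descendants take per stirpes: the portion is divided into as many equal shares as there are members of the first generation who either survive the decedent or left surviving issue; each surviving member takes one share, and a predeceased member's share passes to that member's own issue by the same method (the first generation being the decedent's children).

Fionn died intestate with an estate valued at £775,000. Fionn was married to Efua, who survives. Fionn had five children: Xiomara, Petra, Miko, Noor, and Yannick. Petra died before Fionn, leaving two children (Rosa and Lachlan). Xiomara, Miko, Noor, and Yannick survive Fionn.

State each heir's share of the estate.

Efua first takes £75,000, leaving a balance of £700,000. Efua then takes two-fifths of the balance (£280,000), for a total of £355,000. The remaining £420,000 passes to the descendants.
The descendants' portion (£420,000) is divided into 5 shares of £84,000: Xiomara, Miko, Noor, and Yannick each take £84,000; Petra's £84,000 share passes to Petra's issue.
Petra's share (£84,000) is divided into 2 shares of £42,000: Rosa and Lachlan each take £42,000.

Efua: £355,000; Xiomara: £84,000; Rosa: £42,000; Lachlan: £42,000; Miko: £84,000; Noor: £84,000; Yannick: £84,000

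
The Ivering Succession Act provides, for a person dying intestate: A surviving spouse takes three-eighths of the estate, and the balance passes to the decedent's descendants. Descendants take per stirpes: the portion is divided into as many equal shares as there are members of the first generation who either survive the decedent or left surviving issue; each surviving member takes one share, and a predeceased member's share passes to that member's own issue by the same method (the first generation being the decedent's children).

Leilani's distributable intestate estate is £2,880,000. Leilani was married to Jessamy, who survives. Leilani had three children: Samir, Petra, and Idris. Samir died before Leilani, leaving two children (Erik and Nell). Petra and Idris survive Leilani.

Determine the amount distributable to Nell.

Jessamy takes three-eighths of £2,880,000 = £1,080,000. The remaining £1,800,000 passes to the descendants.
The descendants' portion (£1,800,000) is divided into 3 shares of £600,000: Petra and Idris each take £600,000; Samir's £600,000 share passes to Samir's issue.
Samir's share (£600,000) is divided into 2 shares of £300,000: Erik and Nell each take £300,000.

Nell receives £300,000.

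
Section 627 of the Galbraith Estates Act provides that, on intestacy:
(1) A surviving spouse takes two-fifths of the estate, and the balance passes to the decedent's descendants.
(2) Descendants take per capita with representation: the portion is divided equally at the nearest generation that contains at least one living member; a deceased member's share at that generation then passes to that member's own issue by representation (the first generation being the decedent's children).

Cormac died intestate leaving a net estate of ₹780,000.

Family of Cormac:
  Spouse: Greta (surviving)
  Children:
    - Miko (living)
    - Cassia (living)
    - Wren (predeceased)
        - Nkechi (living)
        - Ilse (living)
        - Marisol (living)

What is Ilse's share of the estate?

Ilse receives ₹52,000.

Greta takes two-fifths of ₹780,000 = ₹312,000. The remaining ₹468,000 passes to the descendants.
The descendants' portion (₹468,000) is divided into 3 shares of ₹156,000: Miko and Cassia each take ₹156,000; Wren's ₹156,000 share passes to Wren's issue.
Wren's share (₹156,000) is divided into 3 shares of ₹52,000: Nkechi, Ilse, and Marisol each take ₹52,000.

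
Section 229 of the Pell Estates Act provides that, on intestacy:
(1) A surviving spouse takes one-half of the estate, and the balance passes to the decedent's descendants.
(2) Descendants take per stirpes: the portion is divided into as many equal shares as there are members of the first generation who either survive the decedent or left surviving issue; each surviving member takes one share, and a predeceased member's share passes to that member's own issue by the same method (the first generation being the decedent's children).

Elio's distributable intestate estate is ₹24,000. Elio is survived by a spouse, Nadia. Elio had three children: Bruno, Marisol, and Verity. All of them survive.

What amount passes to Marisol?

Marisol receives ₹4,000.

Nadia takes one-half of ₹24,000 = ₹12,000. The remaining ₹12,000 passes to the descendants.
The descendants' portion (₹12,000) is divided into 3 shares of ₹4,000: Bruno, Marisol, and Verity each take ₹4,000.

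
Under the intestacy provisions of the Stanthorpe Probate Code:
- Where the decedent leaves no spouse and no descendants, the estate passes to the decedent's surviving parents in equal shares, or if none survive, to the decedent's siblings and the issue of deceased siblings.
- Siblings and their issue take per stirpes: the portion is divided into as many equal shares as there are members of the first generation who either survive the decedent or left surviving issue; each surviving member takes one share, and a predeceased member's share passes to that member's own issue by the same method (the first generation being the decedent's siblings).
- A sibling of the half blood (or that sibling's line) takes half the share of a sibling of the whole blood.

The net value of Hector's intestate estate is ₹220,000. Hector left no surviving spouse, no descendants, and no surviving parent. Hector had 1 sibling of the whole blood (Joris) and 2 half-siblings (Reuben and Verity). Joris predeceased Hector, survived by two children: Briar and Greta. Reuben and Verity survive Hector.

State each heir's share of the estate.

The entire ₹220,000 passes to the siblings and their issue.
Counting each half-blood sibling's line as half a unit, there are 2 units in ₹220,000, so one unit is ₹110,000. Whole-blood lines (Joris) take ₹110,000 each; half-blood lines (Reuben and Verity) take ₹55,000 each.
Joris's share (₹110,000) is divided into 2 shares of ₹55,000: Briar and Greta each take ₹55,000.

Briar: ₹55,000; Greta: ₹55,000; Reuben: ₹55,000; Verity: ₹55,000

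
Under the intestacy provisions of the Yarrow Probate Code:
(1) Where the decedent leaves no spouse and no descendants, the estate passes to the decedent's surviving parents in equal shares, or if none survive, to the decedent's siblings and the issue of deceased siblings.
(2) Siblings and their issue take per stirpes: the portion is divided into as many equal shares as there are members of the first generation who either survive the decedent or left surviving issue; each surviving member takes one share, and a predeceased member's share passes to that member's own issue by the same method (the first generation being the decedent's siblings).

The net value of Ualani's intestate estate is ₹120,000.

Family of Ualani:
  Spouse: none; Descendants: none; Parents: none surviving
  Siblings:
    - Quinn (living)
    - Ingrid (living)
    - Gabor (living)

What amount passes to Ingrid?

The entire ₹120,000 passes to the siblings and their issue.
That amount (₹120,000) is divided into 3 shares of ₹40,000: Quinn, Ingrid, and Gabor each take ₹40,000.

Ingrid receives ₹40,000.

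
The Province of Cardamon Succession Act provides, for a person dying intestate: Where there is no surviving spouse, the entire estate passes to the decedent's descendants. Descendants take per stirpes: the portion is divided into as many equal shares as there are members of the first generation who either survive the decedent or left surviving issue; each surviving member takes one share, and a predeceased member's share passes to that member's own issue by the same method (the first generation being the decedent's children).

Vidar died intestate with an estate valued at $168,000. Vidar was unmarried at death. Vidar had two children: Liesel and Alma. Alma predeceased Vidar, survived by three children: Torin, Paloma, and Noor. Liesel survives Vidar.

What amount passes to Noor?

The entire $168,000 passes to the descendants.
That amount ($168,000) is divided into 2 shares of $84,000: Liesel takes $84,000; Alma's $84,000 share passes to Alma's issue.
Alma's share ($84,000) is divided into 3 shares of $28,000: Torin, Paloma, and Noor each take $28,000.

Noor receives $28,000.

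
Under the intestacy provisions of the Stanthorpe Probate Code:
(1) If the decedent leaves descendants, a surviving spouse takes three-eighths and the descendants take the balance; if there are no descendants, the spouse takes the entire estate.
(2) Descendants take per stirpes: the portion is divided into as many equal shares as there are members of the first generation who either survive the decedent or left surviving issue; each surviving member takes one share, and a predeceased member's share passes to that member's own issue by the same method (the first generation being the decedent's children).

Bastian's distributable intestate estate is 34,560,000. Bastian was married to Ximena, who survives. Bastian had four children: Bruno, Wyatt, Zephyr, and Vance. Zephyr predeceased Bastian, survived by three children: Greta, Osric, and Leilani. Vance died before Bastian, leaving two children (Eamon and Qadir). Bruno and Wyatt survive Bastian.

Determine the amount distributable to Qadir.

Qadir receives 2,700,000.

Ximena takes three-eighths of 34,560,000 = 12,960,000. The remaining 21,600,000 passes to the descendants.
The descendants' portion (21,600,000) is divided into 4 shares of 5,400,000: Bruno and Wyatt each take 5,400,000; Zephyr's 5,400,000 share passes to Zephyr's issue; Vance's 5,400,000 share passes to Vance's issue.
Zephyr's share (5,400,000) is divided into 3 shares of 1,800,000: Greta, Osric, and Leilani each take 1,800,000.
Vance's share (5,400,000) is divided into 2 shares of 2,700,000: Eamon and Qadir each take 2,700,000.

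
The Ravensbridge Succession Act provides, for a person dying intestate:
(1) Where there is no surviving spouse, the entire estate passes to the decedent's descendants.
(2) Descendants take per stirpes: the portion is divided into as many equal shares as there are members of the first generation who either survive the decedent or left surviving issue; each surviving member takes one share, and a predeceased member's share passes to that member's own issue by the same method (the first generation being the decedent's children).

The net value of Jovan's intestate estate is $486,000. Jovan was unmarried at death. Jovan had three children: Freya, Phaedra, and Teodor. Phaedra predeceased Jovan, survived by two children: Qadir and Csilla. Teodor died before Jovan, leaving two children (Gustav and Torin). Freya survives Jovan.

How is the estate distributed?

The entire $486,000 passes to the descendants.
That amount ($486,000) is divided into 3 shares of $162,000: Freya takes $162,000; Phaedra's $162,000 share passes to Phaedra's issue; Teodor's $162,000 share passes to Teodor's issue.
Phaedra's share ($162,000) is divided into 2 shares of $81,000: Qadir and Csilla each take $81,000.
Teodor's share ($162,000) is divided into 2 shares of $81,000: Gustav and Torin each take $81,000.

Freya: $162,000; Qadir: $81,000; Csilla: $81,000; Gustav: $81,000; Torin: $81,000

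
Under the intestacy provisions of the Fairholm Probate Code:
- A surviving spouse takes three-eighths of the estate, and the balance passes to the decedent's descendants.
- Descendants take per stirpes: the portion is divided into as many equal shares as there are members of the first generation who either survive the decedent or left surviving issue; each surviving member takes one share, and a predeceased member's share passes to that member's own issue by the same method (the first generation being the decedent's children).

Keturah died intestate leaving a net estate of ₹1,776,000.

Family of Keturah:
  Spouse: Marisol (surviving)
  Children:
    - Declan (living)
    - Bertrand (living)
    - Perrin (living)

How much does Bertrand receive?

Bertrand receives ₹370,000.

Marisol takes three-eighths of ₹1,776,000 = ₹666,000. The remaining ₹1,110,000 passes to the descendants.
The descendants' portion (₹1,110,000) is divided into 3 shares of ₹370,000: Declan, Bertrand, and Perrin each take ₹370,000.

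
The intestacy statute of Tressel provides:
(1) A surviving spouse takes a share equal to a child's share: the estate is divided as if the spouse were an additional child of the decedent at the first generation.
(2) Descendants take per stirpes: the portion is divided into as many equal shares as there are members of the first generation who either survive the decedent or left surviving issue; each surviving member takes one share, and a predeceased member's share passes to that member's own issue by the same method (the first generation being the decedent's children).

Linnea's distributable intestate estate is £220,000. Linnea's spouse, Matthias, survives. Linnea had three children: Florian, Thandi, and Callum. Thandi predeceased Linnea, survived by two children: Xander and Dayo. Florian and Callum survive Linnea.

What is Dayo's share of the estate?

Dayo receives £27,500.

The spouse counts as an additional share at the children's level, so there are 4 primary shares of £55,000. Matthias takes one such share (£55,000).
The children's combined portion (£165,000) is divided into 3 shares of £55,000: Florian and Callum each take £55,000; Thandi's £55,000 share passes to Thandi's issue.
Thandi's share (£55,000) is divided into 2 shares of £27,500: Xander and Dayo each take £27,500.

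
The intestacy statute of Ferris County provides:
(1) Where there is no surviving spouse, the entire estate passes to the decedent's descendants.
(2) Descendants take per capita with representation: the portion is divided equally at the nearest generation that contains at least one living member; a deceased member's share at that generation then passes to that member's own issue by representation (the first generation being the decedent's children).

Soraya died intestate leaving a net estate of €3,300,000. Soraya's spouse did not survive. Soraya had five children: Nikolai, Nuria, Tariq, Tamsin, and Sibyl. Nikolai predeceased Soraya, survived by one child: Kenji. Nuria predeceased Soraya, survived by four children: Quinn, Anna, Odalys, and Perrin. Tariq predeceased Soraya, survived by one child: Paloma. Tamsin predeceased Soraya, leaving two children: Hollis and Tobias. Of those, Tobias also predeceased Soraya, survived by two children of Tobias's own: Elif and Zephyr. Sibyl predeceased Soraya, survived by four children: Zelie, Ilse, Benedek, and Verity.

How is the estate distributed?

The entire €3,300,000 passes to the descendants.
No child survives, so the initial division is made at the grandchildren's generation.
That amount (€3,300,000) is divided into 12 shares of €275,000: Kenji, Quinn, Anna, Odalys, Perrin, Paloma, Hollis, Zelie, Ilse, Benedek, and Verity each take €275,000; Tobias's €275,000 share passes to Tobias's issue.
Tobias's share (€275,000) is divided into 2 shares of €137,500: Elif and Zephyr each take €137,500.

Kenji: €275,000; Quinn: €275,000; Anna: €275,000; Odalys: €275,000; Perrin: €275,000; Paloma: €275,000; Hollis: €275,000; Elif: €137,500; Zephyr: €137,500; Zelie: €275,000; Ilse: €275,000; Benedek: €275,000; Verity: €275,000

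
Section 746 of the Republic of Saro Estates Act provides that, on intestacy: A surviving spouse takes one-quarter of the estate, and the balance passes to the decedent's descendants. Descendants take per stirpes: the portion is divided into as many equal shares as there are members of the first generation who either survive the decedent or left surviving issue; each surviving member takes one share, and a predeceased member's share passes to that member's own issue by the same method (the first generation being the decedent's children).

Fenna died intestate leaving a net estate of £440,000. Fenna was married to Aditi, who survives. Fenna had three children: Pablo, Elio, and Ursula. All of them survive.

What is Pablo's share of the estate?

Pablo receives £110,000.

Aditi takes one-quarter of £440,000 = £110,000. The remaining £330,000 passes to the descendants.
The descendants' portion (£330,000) is divided into 3 shares of £110,000: Pablo, Elio, and Ursula each take £110,000.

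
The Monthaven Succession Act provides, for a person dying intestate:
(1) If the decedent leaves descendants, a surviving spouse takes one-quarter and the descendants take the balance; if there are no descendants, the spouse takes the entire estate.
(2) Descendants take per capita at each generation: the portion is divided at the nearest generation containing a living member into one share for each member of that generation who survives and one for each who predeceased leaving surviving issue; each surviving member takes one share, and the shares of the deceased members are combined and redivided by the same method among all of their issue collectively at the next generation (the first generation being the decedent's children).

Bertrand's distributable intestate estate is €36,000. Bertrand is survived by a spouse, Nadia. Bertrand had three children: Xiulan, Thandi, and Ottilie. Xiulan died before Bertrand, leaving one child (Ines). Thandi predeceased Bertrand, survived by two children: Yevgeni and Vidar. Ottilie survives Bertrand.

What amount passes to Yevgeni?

Nadia takes one-quarter of €36,000 = €9,000. The remaining €27,000 passes to the descendants.
The descendants' portion (€27,000) is divided at the children's generation into 3 shares of €9,000. Ottilie takes €9,000. The 2 shares of the deceased (Xiulan and Thandi) are combined into a pool of €18,000.
That pool (€18,000) is divided at the grandchildren's generation equally among Ines, Yevgeni, and Vidar: €6,000 each.

Yevgeni receives €6,000.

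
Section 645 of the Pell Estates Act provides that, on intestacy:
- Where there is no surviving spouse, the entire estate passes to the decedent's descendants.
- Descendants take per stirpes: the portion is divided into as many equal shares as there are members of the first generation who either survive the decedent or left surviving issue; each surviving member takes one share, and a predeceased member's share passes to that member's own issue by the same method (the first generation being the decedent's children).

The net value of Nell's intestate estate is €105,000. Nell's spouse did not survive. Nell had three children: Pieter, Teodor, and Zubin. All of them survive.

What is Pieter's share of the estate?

Pieter receives €35,000.

The entire €105,000 passes to the descendants.
That amount (€105,000) is divided into 3 shares of €35,000: Pieter, Teodor, and Zubin each take €35,000.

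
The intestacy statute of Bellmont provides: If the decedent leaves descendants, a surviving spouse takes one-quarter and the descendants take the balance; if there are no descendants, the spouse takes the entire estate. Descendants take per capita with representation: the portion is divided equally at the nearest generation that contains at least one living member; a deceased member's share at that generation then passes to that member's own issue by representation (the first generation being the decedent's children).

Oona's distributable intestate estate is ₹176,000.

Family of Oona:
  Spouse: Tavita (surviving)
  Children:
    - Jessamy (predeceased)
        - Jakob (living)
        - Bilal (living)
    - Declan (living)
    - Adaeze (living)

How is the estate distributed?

Tavita: ₹44,000; Jakob: ₹22,000; Bilal: ₹22,000; Declan: ₹44,000; Adaeze: ₹44,000

Tavita takes one-quarter of ₹176,000 = ₹44,000. The remaining ₹132,000 passes to the descendants.
The descendants' portion (₹132,000) is divided into 3 shares of ₹44,000: Declan and Adaeze each take ₹44,000; Jessamy's ₹44,000 share passes to Jessamy's issue.
Jessamy's share (₹44,000) is divided into 2 shares of ₹22,000: Jakob and Bilal each take ₹22,000.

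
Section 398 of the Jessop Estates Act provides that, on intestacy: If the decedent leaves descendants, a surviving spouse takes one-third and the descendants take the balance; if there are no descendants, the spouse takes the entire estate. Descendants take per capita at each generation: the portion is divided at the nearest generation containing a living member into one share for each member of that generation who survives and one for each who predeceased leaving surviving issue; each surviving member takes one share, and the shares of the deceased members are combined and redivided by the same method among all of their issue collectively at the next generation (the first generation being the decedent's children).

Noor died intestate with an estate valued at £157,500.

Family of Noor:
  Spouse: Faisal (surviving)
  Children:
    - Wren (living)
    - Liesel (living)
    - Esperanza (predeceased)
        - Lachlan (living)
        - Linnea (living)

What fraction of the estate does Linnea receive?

Faisal takes one-third of £157,500 = £52,500. The remaining £105,000 passes to the descendants.
The descendants' portion (£105,000) is divided at the children's generation into 3 shares of £35,000. Wren and Liesel each take £35,000. The remaining share for the deceased Esperanza (£35,000) is carried to the next generation.
That pool (£35,000) is divided at the grandchildren's generation equally among Lachlan and Linnea: £17,500 each.

Linnea receives 1/9 of the estate.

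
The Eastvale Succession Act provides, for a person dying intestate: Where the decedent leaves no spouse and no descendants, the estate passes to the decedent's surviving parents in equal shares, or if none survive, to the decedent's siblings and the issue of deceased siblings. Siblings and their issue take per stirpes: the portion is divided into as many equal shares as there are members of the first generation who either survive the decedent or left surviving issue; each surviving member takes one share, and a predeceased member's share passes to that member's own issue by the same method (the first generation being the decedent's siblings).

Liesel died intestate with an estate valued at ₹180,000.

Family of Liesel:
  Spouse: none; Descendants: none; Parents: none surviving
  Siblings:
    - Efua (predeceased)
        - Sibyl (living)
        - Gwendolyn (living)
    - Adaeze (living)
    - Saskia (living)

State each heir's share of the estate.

Sibyl: ₹30,000; Gwendolyn: ₹30,000; Adaeze: ₹60,000; Saskia: ₹60,000

The entire ₹180,000 passes to the siblings and their issue.
That amount (₹180,000) is divided into 3 shares of ₹60,000: Adaeze and Saskia each take ₹60,000; Efua's ₹60,000 share passes to Efua's issue.
Efua's share (₹60,000) is divided into 2 shares of ₹30,000: Sibyl and Gwendolyn each take ₹30,000.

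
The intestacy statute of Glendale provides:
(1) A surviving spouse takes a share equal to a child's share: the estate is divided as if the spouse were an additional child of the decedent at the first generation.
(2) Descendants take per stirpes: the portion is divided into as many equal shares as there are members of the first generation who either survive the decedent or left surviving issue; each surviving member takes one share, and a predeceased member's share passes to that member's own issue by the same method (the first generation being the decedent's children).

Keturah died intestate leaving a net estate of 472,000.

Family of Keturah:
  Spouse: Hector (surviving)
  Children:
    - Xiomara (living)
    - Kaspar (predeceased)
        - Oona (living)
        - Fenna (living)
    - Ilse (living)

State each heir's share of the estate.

The spouse counts as an additional share at the children's level, so there are 4 primary shares of 118,000. Hector takes one such share (118,000).
The children's combined portion (354,000) is divided into 3 shares of 118,000: Xiomara and Ilse each take 118,000; Kaspar's 118,000 share passes to Kaspar's issue.
Kaspar's share (118,000) is divided into 2 shares of 59,000: Oona and Fenna each take 59,000.

Hector: 118,000; Xiomara: 118,000; Oona: 59,000; Fenna: 59,000; Ilse: 118,000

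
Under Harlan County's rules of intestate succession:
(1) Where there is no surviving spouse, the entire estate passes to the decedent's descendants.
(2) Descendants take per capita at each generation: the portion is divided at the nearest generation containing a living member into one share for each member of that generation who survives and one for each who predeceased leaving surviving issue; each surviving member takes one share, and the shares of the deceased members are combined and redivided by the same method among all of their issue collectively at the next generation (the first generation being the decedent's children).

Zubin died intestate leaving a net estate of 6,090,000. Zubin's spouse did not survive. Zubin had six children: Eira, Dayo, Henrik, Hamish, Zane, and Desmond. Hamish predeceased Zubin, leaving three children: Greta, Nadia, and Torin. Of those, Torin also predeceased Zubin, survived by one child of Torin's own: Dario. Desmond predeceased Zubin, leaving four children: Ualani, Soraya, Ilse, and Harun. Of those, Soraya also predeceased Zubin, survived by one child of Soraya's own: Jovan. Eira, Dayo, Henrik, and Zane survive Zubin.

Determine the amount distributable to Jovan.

The entire 6,090,000 passes to the descendants.
That amount (6,090,000) is divided at the children's generation into 6 shares of 1,015,000. Eira, Dayo, Henrik, and Zane each take 1,015,000. The 2 shares of the deceased (Hamish and Desmond) are combined into a pool of 2,030,000.
That pool (2,030,000) is divided at the grandchildren's generation into 7 shares of 290,000. Greta, Nadia, Ualani, Ilse, and Harun each take 290,000. The 2 shares of the deceased (Torin and Soraya) are combined into a pool of 580,000.
That pool (580,000) is divided at the great-grandchildren's generation equally among Dario and Jovan: 290,000 each.

Jovan receives 290,000.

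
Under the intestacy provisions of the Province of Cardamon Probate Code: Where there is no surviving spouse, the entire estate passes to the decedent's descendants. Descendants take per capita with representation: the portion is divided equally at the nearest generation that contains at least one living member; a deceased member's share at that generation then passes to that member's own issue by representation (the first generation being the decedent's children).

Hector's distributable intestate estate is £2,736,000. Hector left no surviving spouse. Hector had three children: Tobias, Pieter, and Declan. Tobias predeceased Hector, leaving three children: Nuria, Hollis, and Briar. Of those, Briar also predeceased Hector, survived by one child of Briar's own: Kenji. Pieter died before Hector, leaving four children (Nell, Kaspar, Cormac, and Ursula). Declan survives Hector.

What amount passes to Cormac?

Cormac receives £228,000.

The entire £2,736,000 passes to the descendants.
That amount (£2,736,000) is divided into 3 shares of £912,000: Declan takes £912,000; Tobias's £912,000 share passes to Tobias's issue; Pieter's £912,000 share passes to Pieter's issue.
Tobias's share (£912,000) is divided into 3 shares of £304,000: Nuria and Hollis each take £304,000; Briar's £304,000 share passes to Briar's issue.
Briar's share (£304,000) passes entirely to Kenji.
Pieter's share (£912,000) is divided into 4 shares of £228,000: Nell, Kaspar, Cormac, and Ursula each take £228,000.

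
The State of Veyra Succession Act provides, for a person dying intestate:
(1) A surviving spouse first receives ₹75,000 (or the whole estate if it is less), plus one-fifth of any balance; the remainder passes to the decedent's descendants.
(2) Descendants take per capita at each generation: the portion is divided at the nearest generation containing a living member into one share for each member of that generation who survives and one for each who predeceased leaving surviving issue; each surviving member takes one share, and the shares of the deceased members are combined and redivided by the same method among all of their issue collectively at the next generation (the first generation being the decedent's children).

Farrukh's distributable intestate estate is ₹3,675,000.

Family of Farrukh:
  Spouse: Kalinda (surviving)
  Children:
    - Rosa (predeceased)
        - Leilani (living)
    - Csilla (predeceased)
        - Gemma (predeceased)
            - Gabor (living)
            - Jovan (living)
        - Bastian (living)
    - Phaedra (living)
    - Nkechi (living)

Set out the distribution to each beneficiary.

Kalinda first takes ₹75,000, leaving a balance of ₹3,600,000. Kalinda then takes one-fifth of the balance (₹720,000), for a total of ₹795,000. The remaining ₹2,880,000 passes to the descendants.
The descendants' portion (₹2,880,000) is divided at the children's generation into 4 shares of ₹720,000. Phaedra and Nkechi each take ₹720,000. The 2 shares of the deceased (Rosa and Csilla) are combined into a pool of ₹1,440,000.
That pool (₹1,440,000) is divided at the grandchildren's generation into 3 shares of ₹480,000. Leilani and Bastian each take ₹480,000. The remaining share for the deceased Gemma (₹480,000) is carried to the next generation.
That pool (₹480,000) is divided at the great-grandchildren's generation equally among Gabor and Jovan: ₹240,000 each.

Kalinda: ₹795,000; Leilani: ₹480,000; Gabor: ₹240,000; Jovan: ₹240,000; Bastian: ₹480,000; Phaedra: ₹720,000; Nkechi: ₹720,000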